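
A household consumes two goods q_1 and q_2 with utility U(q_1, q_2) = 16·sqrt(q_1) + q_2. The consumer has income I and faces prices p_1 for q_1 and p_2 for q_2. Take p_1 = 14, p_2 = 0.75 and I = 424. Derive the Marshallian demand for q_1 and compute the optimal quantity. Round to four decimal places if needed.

Utility is quasi-linear in q_2; the FOC for q_1 is 8/√q_1 = p_1/p_2.
Thus q_1* = (8·p_2/p_1)² — independent of I — with the rest of income spent on q_2.
Plugging in: q_1* = (8·0.75/14)² = 0.1837.

q_1* = 0.1837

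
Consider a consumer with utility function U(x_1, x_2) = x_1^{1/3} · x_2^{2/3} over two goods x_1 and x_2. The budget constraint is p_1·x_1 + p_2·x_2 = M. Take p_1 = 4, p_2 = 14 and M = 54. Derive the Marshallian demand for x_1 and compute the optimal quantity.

Demand: x_1*(p_1,p_2,M) = 1/3·M/p_1 and x_2* = 2/3·M/p_2.
At p_1=4, p_2=14, M=54: x_1* = 1/3·54/4 = 4.5.

x_1* = 4.5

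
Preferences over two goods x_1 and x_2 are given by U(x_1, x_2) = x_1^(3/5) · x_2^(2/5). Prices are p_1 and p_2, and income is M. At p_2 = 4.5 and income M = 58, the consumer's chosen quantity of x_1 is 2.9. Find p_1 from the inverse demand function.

p_1 = 12

MU_x_1/MU_x_2 = (0.6·x_2)/(0.4·x_1); tangency sets this equal to p_1/p_2.
Rearranging, p_2·x_2 = (2/3)·p_1·x_1. Substituting into the budget gives p_1·x_1·(1 + (2/3)) = M.
Demand: x_1*(p_1,p_2,M) = 0.6·M/p_1 and x_2* = 0.4·M/p_2.
Set x_1* = 2.9 in the demand function and solve for p_1: p_1 = 12.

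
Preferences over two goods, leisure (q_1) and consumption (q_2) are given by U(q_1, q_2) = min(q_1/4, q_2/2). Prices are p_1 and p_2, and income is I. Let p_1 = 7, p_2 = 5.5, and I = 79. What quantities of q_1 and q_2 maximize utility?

Demand: q_1*(p_1,p_2,I) = 4·I/(4·p_1 + 2·p_2), q_2* = 2·I/(4·p_1 + 2·p_2).
Here 4·7 + 2·5.5 = 39, giving q_1* = 8.1026 and q_2* = 4.0513.

q_1* = 8.1026, q_2* = 4.0513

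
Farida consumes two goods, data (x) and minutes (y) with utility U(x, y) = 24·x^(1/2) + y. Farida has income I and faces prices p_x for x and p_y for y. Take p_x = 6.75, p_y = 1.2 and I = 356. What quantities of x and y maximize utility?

Utility is quasi-linear in y; the FOC for x is 12/√x = p_x/p_y.
Thus x* = (12·p_y/p_x)² — independent of I — with the rest of income spent on y.
Plugging in: x* = (12·1.2/6.75)² = 4.5511, y* = 271.0667.

x* = 4.5511, y* = 271.0667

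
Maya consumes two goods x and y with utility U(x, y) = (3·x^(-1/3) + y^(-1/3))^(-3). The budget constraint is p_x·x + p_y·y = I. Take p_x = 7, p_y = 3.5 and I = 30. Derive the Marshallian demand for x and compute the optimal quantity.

Numerically y/x = 0.737788, so x* = 30/(7 + 3.5·0.737788) = 3.1308.

x* = 3.1308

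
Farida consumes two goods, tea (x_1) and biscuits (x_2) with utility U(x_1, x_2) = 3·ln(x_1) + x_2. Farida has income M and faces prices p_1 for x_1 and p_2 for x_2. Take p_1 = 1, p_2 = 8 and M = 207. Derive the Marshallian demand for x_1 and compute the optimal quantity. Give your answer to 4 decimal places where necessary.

MU_x_1 = 3/x_1, MU_x_2 = 1. Tangency: 3/x_1 = p_1/p_2.
So x_1*(p_1,p_2) = 3·p_2/p_1, independent of income; and x_2* = (M − 3·p_2)/p_2.
At the given prices: x_1* = 3·8/1 = 24.

x_1* = 24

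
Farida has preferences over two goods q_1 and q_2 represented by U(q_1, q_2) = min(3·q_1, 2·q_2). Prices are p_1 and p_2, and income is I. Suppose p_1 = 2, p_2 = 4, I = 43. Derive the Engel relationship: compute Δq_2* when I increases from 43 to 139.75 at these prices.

Δq_2* = 18.1406

With perfect complements, no substitution: consume in ratio q_1:q_2 = 2:3.
Budget: p_1·q_1 + p_2·(3/2)·q_1 = I, so (2·p_1 + 3·p_2)·q_1 = 2·I.
Demand: q_1*(p_1,p_2,I) = 2·I/(2·p_1 + 3·p_2), q_2* = 3·I/(2·p_1 + 3·p_2).
Here 2·2 + 3·4 = 16, giving q_2* = 8.0625.
At I' = 139.75: q_2* = 26.2031. Change: 26.2031 − 8.0625 = 18.1406.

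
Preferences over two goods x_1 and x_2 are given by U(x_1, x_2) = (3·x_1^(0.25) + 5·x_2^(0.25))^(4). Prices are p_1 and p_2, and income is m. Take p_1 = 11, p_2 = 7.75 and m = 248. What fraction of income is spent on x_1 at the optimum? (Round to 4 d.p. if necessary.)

MRS = MU_x_1/MU_x_2 = (3/5)·(x_2/x_1)^(0.75). Set equal to p_1/p_2.
Solve for the ratio: x_2/x_1 = [(5/3)·p_1/p_2]^(4/3).
Substitute x_2 = (x_2/x_1)·x_1 into the budget: x_1* = m/(p_1 + p_2·(x_2/x_1)).
Numerically x_2/x_1 = 3.152001, so x_1* = 248/(11 + 7.75·3.152001) = 7.0001 and x_2* = 3.152001·7.0001 = 22.0644.
Expenditure on x_1: 11·7.0001 = 77.0012; share = 0.3105.

share on x_1 = 0.3105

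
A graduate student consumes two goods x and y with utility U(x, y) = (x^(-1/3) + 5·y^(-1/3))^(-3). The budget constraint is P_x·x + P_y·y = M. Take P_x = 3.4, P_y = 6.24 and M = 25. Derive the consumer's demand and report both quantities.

x* = 1.5031, y* = 3.1874

MRS = MU_x/MU_y = (1/5)·(y/x)^(4/3). Set equal to P_x/P_y.
Solve for the ratio: y/x = [5·P_x/P_y]^(0.75).
With the ratio pinned down, the budget gives x* = M/(P_x + P_y·(y/x)) and y* = (y/x)·x*.
Numerically y/x = 2.120549, so x* = 25/(3.4 + 6.24·2.120549) = 1.5031 and y* = 2.120549·1.5031 = 3.1874.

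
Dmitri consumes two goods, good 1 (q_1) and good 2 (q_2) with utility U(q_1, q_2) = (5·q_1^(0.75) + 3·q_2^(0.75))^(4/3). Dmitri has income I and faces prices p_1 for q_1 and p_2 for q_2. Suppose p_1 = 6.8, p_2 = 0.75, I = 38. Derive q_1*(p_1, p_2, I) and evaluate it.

q_1* = 0.0573

MU_q_1 ∝ 5·q_1^(-0.25), MU_q_2 ∝ 3·q_2^(-0.25), so MRS = (5/3)·(q_2/q_1)^(0.25) = p_1/p_2.
Hence q_2/q_1 = ((3/5)·p_1/p_2)^(1/(0.25)), i.e. raised to the 4 power.
With the ratio pinned down, the budget gives q_1* = I/(p_1 + p_2·(q_2/q_1)) and q_2* = (q_2/q_1)·q_1*.
Numerically q_2/q_1 = 875.781161, so q_1* = 38/(6.8 + 0.75·875.781161) = 0.0573.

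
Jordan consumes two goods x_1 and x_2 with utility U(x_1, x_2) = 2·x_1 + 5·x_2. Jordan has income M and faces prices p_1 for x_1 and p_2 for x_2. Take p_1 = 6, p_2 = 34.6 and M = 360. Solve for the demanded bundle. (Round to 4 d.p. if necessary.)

x_1* = 60, x_2* = 0

Perfect substitutes: compare marginal utility per dollar. 2/p_1 vs 5/p_2 → 0.3333 vs 0.1445.
x_1 gives more utility per dollar, so spend all income on x_1: x_1* = M/p_1, x_2* = 0.
Numerically: x_1* = 60, x_2* = 0.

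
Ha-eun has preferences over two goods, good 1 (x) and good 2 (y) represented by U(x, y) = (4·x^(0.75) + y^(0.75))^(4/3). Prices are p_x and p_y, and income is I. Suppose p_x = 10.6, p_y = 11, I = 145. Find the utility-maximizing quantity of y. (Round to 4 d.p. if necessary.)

y* = 0.0459

MRS = MU_x/MU_y = 4·(y/x)^(0.25). Set equal to p_x/p_y.
Hence y/x = ((1/4)·p_x/p_y)^(1/(0.25)), i.e. raised to the 4 power.
With the ratio pinned down, the budget gives x* = I/(p_x + p_y·(y/x)) and y* = (y/x)·x*.
Numerically y/x = 0.003368, so x* = 145/(10.6 + 11·0.003368) = 13.6316 and y* = 0.003368·13.6316 = 0.0459.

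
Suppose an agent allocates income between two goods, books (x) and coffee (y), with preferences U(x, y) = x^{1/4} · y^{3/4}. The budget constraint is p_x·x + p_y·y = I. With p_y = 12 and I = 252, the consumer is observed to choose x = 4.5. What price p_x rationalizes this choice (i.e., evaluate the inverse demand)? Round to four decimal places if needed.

p_x = 14

MU_x/MU_y = (0.25·y)/(0.75·x); tangency sets this equal to p_x/p_y.
So 0.25·p_y·y = 0.75·p_x·x; combined with the budget, a share 0.25 of income goes to x.
Demand: x*(p_x,p_y,I) = 0.25·I/p_x and y* = 0.75·I/p_y.
Set x* = 4.5 in the demand function and solve for p_x: p_x = 14.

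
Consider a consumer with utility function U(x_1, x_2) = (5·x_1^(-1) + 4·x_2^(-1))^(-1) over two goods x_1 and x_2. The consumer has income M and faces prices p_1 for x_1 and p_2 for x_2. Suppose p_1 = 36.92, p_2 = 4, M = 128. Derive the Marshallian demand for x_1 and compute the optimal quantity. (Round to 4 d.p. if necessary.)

x_1* = 2.6784

From the CES first-order condition, (5/4)·(x_2/x_1)^(2) = p_1/p_2.
Hence x_2/x_1 = ((4/5)·p_1/p_2)^(1/(2)), i.e. raised to the 0.5 power.
Substitute x_2 = (x_2/x_1)·x_1 into the budget: x_1* = M/(p_1 + p_2·(x_2/x_1)).
Numerically x_2/x_1 = 2.717352, so x_1* = 128/(36.92 + 4·2.717352) = 2.6784.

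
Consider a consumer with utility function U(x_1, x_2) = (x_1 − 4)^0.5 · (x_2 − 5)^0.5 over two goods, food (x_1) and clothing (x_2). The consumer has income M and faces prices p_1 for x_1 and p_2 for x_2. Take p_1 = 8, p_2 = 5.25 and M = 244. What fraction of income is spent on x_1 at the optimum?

Let x_1' = x_1−4, x_2' = x_2−5. MRS = x_2'/x_1' = p_1/p_2.
After buying the subsistence bundle (4, 5), a share 0.5 of the remaining income goes to x_1: x_1* = 4 + 0.5·(M − 4p_1 − 5p_2)/p_1.
Discretionary income = 244 − 4·8 − 5·5.25 = 185.75; x_1* = 4 + 0.5·185.75/8 = 15.6094; x_2* = 5 + 0.5·185.75/5.25 = 22.6905.
Expenditure on x_1: 8·15.6094 = 124.875; share = 0.5118.

share on x_1 = 0.5118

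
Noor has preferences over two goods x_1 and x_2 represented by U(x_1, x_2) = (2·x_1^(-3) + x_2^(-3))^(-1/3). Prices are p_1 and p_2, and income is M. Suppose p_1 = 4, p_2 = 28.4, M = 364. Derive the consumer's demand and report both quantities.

With the ratio pinned down, the budget gives x_1* = M/(p_1 + p_2·(x_2/x_1)) and x_2* = (x_2/x_1)·x_1*.
Numerically x_2/x_1 = 0.515143, so x_1* = 364/(4 + 28.4·0.515143) = 19.5383 and x_2* = 0.515143·19.5383 = 10.065.

x_1* = 19.5383, x_2* = 10.065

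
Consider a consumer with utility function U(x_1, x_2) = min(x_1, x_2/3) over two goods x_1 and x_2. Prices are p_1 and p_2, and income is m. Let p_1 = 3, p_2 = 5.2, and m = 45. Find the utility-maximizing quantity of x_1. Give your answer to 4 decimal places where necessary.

x_1* = 2.4194

Here 3 + 3·5.2 = 18.6, giving x_1* = 2.4194.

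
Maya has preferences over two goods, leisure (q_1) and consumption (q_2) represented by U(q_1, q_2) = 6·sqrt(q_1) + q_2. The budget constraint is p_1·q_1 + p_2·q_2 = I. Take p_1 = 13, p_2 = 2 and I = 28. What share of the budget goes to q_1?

share on q_1 = 0.0989

Set MRS = p_1/p_2: 3·q_1^(−1/2) = p_1/p_2.
Thus q_1* = (3·p_2/p_1)² — independent of I — with the rest of income spent on q_2.
Plugging in: q_1* = (3·2/13)² = 0.213, q_2* = 12.6154.
Expenditure on q_1: 13·0.213 = 2.7692; share = 0.0989.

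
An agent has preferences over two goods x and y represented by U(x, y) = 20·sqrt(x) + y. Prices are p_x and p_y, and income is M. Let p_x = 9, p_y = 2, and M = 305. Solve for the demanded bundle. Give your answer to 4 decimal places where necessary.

x* = 4.9383, y* = 130.2778

Plugging in: x* = (10·2/9)² = 4.9383, y* = 130.2778.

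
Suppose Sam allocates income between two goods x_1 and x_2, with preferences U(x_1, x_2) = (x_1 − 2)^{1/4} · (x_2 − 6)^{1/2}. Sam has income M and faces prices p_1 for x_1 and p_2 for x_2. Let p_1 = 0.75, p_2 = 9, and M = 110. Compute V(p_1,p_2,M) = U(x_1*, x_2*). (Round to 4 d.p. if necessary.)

Let x_1' = x_1−2, x_2' = x_2−6. MRS = (1/2)·x_2'/x_1' = p_1/p_2.
Substituting into the budget: x_1* = 2 + 1/3·(M − 2·p_1 − 6·p_2)/p_1, and x_2* = 6 + 2/3·(…)/p_2.
Discretionary income = 110 − 2·0.75 − 6·9 = 54.5; x_1* = 2 + 1/3·54.5/0.75 = 26.2222; x_2* = 6 + 2/3·54.5/9 = 10.037.
Utility at the optimum: U(26.2222, 10.037) = 4.4574.

V = 4.4574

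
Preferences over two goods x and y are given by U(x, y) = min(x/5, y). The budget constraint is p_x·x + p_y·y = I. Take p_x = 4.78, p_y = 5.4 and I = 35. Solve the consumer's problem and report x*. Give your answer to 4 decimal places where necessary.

x* = 5.9727

With perfect complements, no substitution: consume in ratio x:y = 5:1.
Budget: p_x·x + p_y·(1/5)·x = I, so (5·p_x + p_y)·x = 5·I.
Demand: x*(p_x,p_y,I) = 5·I/(5·p_x + p_y), y* = I/(5·p_x + p_y).
Here 5·4.78 + 5.4 = 29.3, giving x* = 5.9727.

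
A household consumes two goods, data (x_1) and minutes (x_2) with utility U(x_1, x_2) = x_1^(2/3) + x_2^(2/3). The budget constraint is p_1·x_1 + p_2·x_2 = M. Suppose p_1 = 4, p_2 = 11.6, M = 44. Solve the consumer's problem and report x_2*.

From the CES first-order condition, (x_2/x_1)^(1/3) = p_1/p_2.
Hence x_2/x_1 = (p_1/p_2)^(1/(1/3)), i.e. raised to the 3 power.
Substitute x_2 = (x_2/x_1)·x_1 into the budget: x_1* = M/(p_1 + p_2·(x_2/x_1)).
Numerically x_2/x_1 = 0.041002, so x_1* = 44/(4 + 11.6·0.041002) = 9.831 and x_2* = 0.041002·9.831 = 0.4031.

x_2* = 0.4031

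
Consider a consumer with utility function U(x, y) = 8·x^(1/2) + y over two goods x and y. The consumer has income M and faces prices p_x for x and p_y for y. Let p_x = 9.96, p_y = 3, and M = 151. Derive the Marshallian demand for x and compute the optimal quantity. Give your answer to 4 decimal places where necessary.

MU_x = 4/√x, MU_y = 1. Tangency: 4/√x = p_x/p_y.
Solve: √x = 4·p_y/p_x, so x*(p_x,p_y) = (4·p_y/p_x)², and y* = (M − p_x·x*)/p_y.
Plugging in: x* = (4·3/9.96)² = 1.4516.

x* = 1.4516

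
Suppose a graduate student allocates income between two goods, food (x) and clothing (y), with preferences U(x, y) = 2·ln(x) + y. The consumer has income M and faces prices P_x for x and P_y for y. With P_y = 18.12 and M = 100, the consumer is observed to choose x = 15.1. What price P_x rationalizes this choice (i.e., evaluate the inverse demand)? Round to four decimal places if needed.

Set MRS = P_x/P_y: (2/x)/1 = P_x/P_y.
So x*(P_x,P_y) = 2·P_y/P_x, independent of income; and y* = (M − 2·P_y)/P_y.
Set x* = 15.1 in the demand function and solve for P_x: P_x = 2.4.

P_x = 2.4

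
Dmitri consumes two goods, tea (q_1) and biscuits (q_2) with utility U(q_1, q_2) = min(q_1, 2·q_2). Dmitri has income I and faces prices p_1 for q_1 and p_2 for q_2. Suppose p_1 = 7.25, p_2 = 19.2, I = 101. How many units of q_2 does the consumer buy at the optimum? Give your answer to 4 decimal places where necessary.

q_2* = 2.997

Leontief preferences: the optimum is at the kink where q_1/2 = q_2/1, i.e. q_2 = (1/2)·q_1.
Budget: p_1·q_1 + p_2·(1/2)·q_1 = I, so (2·p_1 + p_2)·q_1 = 2·I.
Demand: q_1*(p_1,p_2,I) = 2·I/(2·p_1 + p_2), q_2* = I/(2·p_1 + p_2).
Here 2·7.25 + 19.2 = 33.7, giving q_2* = 2.997.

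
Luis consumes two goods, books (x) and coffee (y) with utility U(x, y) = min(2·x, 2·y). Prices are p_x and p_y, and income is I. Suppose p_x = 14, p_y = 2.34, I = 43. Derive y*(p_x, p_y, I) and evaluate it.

Demand: x*(p_x,p_y,I) = 2·I/(2·p_x + 2·p_y), y* = 2·I/(2·p_x + 2·p_y).
Here 2·14 + 2·2.34 = 32.68, giving y* = 2.6316.

y* = 2.6316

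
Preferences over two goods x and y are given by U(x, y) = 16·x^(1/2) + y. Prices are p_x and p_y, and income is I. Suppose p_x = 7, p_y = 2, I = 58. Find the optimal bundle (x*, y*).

x* = 5.2245, y* = 10.7143

Set MRS = p_x/p_y: 8·x^(−1/2) = p_x/p_y.
Solve: √x = 8·p_y/p_x, so x*(p_x,p_y) = (8·p_y/p_x)², and y* = (I − p_x·x*)/p_y.
Plugging in: x* = (8·2/7)² = 5.2245, y* = 10.7143.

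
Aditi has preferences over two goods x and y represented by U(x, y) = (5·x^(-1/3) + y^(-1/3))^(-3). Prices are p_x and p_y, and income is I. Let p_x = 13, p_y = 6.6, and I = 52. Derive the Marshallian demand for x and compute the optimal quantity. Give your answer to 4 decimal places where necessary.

x* = 3.1937

MU_x ∝ 5·x^(-4/3), MU_y ∝ y^(-4/3), so MRS = 5·(y/x)^(4/3) = p_x/p_y.
Hence y/x = ((1/5)·p_x/p_y)^(1/(4/3)), i.e. raised to the 0.75 power.
With the ratio pinned down, the budget gives x* = I/(p_x + p_y·(y/x)) and y* = (y/x)·x*.
Numerically y/x = 0.497247, so x* = 52/(13 + 6.6·0.497247) = 3.1937.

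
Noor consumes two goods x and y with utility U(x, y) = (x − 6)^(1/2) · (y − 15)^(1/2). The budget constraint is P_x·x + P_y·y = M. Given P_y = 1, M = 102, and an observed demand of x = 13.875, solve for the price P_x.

This is Cobb-Douglas in (x−6, y−15): tangency gives 0.5·P_y·(y−15) = 0.5·P_x·(x−6).
After buying the subsistence bundle (6, 15), a share 0.5 of the remaining income goes to x: x* = 6 + 0.5·(M − 6P_x − 15P_y)/P_x.
Set x* = 13.875 in the demand function and solve for P_x: P_x = 4.

P_x = 4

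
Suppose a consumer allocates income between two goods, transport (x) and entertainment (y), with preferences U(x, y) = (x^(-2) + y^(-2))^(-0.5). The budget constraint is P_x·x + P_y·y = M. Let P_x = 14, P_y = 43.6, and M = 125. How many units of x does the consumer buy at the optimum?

With the ratio pinned down, the budget gives x* = M/(P_x + P_y·(y/x)) and y* = (y/x)·x*.
Numerically y/x = 0.684774, so x* = 125/(14 + 43.6·0.684774) = 2.8502.

x* = 2.8502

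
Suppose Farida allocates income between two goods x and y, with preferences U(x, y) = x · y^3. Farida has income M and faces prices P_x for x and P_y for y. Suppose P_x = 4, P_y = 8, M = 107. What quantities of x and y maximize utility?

MU_x/MU_y = (y)/(3·x); tangency sets this equal to P_x/P_y.
So P_y·y = 3·P_x·x; combined with the budget, a share 0.25 of income goes to x.
Demand: x*(P_x,P_y,M) = 0.25·M/P_x and y* = 0.75·M/P_y.
At P_x=4, P_y=8, M=107: x* = 0.25·107/4 = 6.6875, y* = 10.0312.

x* = 6.6875, y* = 10.0312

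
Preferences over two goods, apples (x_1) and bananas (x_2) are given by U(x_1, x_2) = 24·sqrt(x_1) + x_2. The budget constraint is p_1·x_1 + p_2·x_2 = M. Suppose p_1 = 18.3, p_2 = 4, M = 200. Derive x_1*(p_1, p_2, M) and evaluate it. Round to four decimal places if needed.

x_1* = 6.8799

Utility is quasi-linear in x_2; the FOC for x_1 is 12/√x_1 = p_1/p_2.
Solve: √x_1 = 12·p_2/p_1, so x_1*(p_1,p_2) = (12·p_2/p_1)², and x_2* = (M − p_1·x_1*)/p_2.
Plugging in: x_1* = (12·4/18.3)² = 6.8799.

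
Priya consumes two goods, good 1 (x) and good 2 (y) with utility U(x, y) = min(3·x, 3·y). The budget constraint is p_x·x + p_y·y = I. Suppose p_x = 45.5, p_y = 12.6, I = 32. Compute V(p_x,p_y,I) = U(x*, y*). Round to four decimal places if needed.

With perfect complements, no substitution: consume in ratio x:y = 3:3.
Budget: p_x·x + p_y·x = I, so (3·p_x + 3·p_y)·x = 3·I.
Demand: x*(p_x,p_y,I) = 3·I/(3·p_x + 3·p_y), y* = 3·I/(3·p_x + 3·p_y).
Here 3·45.5 + 3·12.6 = 174.3, giving x* = 0.5508 and y* = 0.5508.
Utility at the optimum: U(0.5508, 0.5508) = 1.6523.

V = 1.6523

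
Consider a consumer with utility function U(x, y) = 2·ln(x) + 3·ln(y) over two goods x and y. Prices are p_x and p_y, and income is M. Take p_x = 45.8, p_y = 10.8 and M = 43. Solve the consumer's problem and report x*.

x* = 0.3755

MU_x/MU_y = (2·y)/(3·x); tangency sets this equal to p_x/p_y.
So 2·p_y·y = 3·p_x·x; combined with the budget, a share 0.4 of income goes to x.
Demand: x*(p_x,p_y,M) = 0.4·M/p_x and y* = 0.6·M/p_y.
At p_x=45.8, p_y=10.8, M=43: x* = 0.4·43/45.8 = 0.3755.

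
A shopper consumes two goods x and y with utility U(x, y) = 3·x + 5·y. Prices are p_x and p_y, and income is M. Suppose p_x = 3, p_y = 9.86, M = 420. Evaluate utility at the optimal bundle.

V = 420

Perfect substitutes: compare marginal utility per dollar. 3/p_x vs 5/p_y → 1 vs 0.5071.
x gives more utility per dollar, so spend all income on x: x* = M/p_x, y* = 0.
Numerically: x* = 140, y* = 0.
Utility at the optimum: U(140, 0) = 420.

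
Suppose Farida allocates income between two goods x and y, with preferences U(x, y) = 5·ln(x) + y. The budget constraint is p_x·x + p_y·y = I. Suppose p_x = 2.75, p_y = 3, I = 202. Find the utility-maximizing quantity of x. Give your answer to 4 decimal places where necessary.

Set MRS = p_x/p_y: (5/x)/1 = p_x/p_y.
So x*(p_x,p_y) = 5·p_y/p_x, independent of income; and y* = (I − 5·p_y)/p_y.
At the given prices: x* = 5·3/2.75 = 5.4545.

x* = 5.4545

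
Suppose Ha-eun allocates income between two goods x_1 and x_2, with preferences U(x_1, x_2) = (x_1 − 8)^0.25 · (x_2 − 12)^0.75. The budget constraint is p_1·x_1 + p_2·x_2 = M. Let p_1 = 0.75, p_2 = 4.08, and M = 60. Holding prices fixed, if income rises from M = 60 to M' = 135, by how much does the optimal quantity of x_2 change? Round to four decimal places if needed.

Δx_2* = 13.7868

After buying the subsistence bundle (8, 12), a share 0.25 of the remaining income goes to x_1: x_1* = 8 + 0.25·(M − 8p_1 − 12p_2)/p_1.
Discretionary income = 60 − 8·0.75 − 12·4.08 = 5.04; x_2* = 12 + 0.75·5.04/4.08 = 12.9265.
At M' = 135: x_2* = 26.7132. Change: 26.7132 − 12.9265 = 13.7868.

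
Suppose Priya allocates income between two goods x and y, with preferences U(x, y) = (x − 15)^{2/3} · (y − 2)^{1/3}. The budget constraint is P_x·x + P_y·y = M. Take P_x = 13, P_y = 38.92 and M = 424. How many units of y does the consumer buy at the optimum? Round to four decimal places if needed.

y* = 3.2946

Let x' = x−15, y' = y−2. MRS = 2·y'/x' = P_x/P_y.
After buying the subsistence bundle (15, 2), a share 2/3 of the remaining income goes to x: x* = 15 + 2/3·(M − 15P_x − 2P_y)/P_x.
Discretionary income = 424 − 15·13 − 2·38.92 = 151.16; y* = 2 + 1/3·151.16/38.92 = 3.2946.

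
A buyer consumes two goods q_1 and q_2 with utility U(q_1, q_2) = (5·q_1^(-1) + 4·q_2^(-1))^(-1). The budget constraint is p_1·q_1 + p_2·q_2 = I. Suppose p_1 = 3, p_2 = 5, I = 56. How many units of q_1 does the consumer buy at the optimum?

q_1* = 8.6632

MRS = MU_q_1/MU_q_2 = (5/4)·(q_2/q_1)^(2). Set equal to p_1/p_2.
Solve for the ratio: q_2/q_1 = [(4/5)·p_1/p_2]^(0.5).
With the ratio pinned down, the budget gives q_1* = I/(p_1 + p_2·(q_2/q_1)) and q_2* = (q_2/q_1)·q_1*.
Numerically q_2/q_1 = 0.69282, so q_1* = 56/(3 + 5·0.69282) = 8.6632.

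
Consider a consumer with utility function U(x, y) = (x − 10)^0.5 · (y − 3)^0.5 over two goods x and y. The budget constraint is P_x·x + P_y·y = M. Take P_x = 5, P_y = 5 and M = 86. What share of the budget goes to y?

share on y = 0.2965

Let x' = x−10, y' = y−3. MRS = y'/x' = P_x/P_y.
After buying the subsistence bundle (10, 3), a share 0.5 of the remaining income goes to x: x* = 10 + 0.5·(M − 10P_x − 3P_y)/P_x.
Discretionary income = 86 − 10·5 − 3·5 = 21; x* = 10 + 0.5·21/5 = 12.1; y* = 3 + 0.5·21/5 = 5.1.
Expenditure on y: 5·5.1 = 25.5; share = 0.2965.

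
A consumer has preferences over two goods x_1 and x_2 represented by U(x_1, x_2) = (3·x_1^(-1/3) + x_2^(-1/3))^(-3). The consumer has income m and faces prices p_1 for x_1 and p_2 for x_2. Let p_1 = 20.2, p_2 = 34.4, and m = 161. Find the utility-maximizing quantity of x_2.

From the CES first-order condition, 3·(x_2/x_1)^(4/3) = p_1/p_2.
Solve for the ratio: x_2/x_1 = [(1/3)·p_1/p_2]^(0.75).
With the ratio pinned down, the budget gives x_1* = m/(p_1 + p_2·(x_2/x_1)) and x_2* = (x_2/x_1)·x_1*.
Numerically x_2/x_1 = 0.294275, so x_1* = 161/(20.2 + 34.4·0.294275) = 5.3095 and x_2* = 0.294275·5.3095 = 1.5625.

x_2* = 1.5625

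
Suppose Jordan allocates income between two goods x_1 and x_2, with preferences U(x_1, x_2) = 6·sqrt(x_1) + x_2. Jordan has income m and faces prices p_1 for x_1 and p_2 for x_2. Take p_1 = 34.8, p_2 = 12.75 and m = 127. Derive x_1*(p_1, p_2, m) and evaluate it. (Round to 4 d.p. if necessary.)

x_1* = 1.2081

Utility is quasi-linear in x_2; the FOC for x_1 is 3/√x_1 = p_1/p_2.
Solve: √x_1 = 3·p_2/p_1, so x_1*(p_1,p_2) = (3·p_2/p_1)², and x_2* = (m − p_1·x_1*)/p_2.
Plugging in: x_1* = (3·12.75/34.8)² = 1.2081.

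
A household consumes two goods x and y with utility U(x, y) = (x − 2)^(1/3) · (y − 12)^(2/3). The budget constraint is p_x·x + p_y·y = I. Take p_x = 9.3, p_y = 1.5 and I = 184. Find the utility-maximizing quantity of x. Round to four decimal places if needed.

x* = 7.2832

This is Cobb-Douglas in (x−2, y−12): tangency gives 1/3·p_y·(y−12) = 2/3·p_x·(x−2).
After buying the subsistence bundle (2, 12), a share 1/3 of the remaining income goes to x: x* = 2 + 1/3·(I − 2p_x − 12p_y)/p_x.
Discretionary income = 184 − 2·9.3 − 12·1.5 = 147.4; x* = 2 + 1/3·147.4/9.3 = 7.2832.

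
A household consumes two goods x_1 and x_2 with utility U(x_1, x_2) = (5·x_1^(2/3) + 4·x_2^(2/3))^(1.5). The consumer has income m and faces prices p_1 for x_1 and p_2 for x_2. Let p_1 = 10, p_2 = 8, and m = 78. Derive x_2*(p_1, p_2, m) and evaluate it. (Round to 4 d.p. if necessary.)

x_2* = 4.3333

From the CES first-order condition, (5/4)·(x_2/x_1)^(1/3) = p_1/p_2.
Hence x_2/x_1 = ((4/5)·p_1/p_2)^(1/(1/3)), i.e. raised to the 3 power.
Substitute x_2 = (x_2/x_1)·x_1 into the budget: x_1* = m/(p_1 + p_2·(x_2/x_1)).
Numerically x_2/x_1 = 1, so x_1* = 78/(10 + 8·1) = 4.3333 and x_2* = 1·4.3333 = 4.3333.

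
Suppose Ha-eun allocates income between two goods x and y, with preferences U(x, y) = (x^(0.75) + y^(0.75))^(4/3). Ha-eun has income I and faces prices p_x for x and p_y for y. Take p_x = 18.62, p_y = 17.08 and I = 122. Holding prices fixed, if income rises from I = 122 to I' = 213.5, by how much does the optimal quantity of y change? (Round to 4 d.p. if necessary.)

Δy* = 3.0235

With the ratio pinned down, the budget gives x* = I/(p_x + p_y·(y/x)) and y* = (y/x)·x*.
Numerically y/x = 1.412431, so x* = 122/(18.62 + 17.08·1.412431) = 2.8542 and y* = 1.412431·2.8542 = 4.0313.
At I' = 213.5: y* = 7.0548. Change: 7.0548 − 4.0313 = 3.0235.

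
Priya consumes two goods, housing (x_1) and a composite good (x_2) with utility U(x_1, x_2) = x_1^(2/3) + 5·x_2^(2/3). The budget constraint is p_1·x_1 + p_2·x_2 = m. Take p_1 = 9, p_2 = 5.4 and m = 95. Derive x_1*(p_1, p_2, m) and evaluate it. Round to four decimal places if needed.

x_1* = 0.0303

MRS = MU_x_1/MU_x_2 = (1/5)·(x_2/x_1)^(1/3). Set equal to p_1/p_2.
Solve for the ratio: x_2/x_1 = [5·p_1/p_2]^(3).
With the ratio pinned down, the budget gives x_1* = m/(p_1 + p_2·(x_2/x_1)) and x_2* = (x_2/x_1)·x_1*.
Numerically x_2/x_1 = 578.703704, so x_1* = 95/(9 + 5.4·578.703704) = 0.0303.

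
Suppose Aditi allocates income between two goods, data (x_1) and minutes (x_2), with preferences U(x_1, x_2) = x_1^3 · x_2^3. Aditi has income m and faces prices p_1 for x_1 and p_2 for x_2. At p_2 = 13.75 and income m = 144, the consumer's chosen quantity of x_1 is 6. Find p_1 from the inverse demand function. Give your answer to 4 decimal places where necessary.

p_1 = 12

Tangency: MRS = x_2/x_1 = p_1/p_2.
Rearranging, p_2·x_2 = p_1·x_1. Substituting into the budget gives p_1·x_1·(1 + 1) = m.
Demand: x_1*(p_1,p_2,m) = 0.5·m/p_1 and x_2* = 0.5·m/p_2.
Set x_1* = 6 in the demand function and solve for p_1: p_1 = 12.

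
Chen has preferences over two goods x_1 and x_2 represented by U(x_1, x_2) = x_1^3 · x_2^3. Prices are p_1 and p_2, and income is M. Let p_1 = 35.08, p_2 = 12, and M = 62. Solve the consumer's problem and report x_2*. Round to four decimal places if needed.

Demand: x_1*(p_1,p_2,M) = 0.5·M/p_1 and x_2* = 0.5·M/p_2.
At p_1=35.08, p_2=12, M=62: x_2* = 0.5·62/12 = 2.5833.

x_2* = 2.5833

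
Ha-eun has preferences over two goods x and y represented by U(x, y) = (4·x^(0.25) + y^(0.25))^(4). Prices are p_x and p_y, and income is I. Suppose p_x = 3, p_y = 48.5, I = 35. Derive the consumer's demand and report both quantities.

MU_x ∝ 4·x^(-0.75), MU_y ∝ y^(-0.75), so MRS = 4·(y/x)^(0.75) = p_x/p_y.
Solve for the ratio: y/x = [(1/4)·p_x/p_y]^(4/3).
With the ratio pinned down, the budget gives x* = I/(p_x + p_y·(y/x)) and y* = (y/x)·x*.
Numerically y/x = 0.003853, so x* = 35/(3 + 48.5·0.003853) = 10.9826 and y* = 0.003853·10.9826 = 0.0423.

x* = 10.9826, y* = 0.0423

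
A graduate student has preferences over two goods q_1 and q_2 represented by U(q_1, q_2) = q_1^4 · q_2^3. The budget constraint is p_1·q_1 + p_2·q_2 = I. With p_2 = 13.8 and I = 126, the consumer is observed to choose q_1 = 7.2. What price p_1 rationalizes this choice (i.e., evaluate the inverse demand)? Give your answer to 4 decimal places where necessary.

Tangency: MRS = (4/3)·q_2/q_1 = p_1/p_2.
Rearranging, p_2·q_2 = (3/4)·p_1·q_1. Substituting into the budget gives p_1·q_1·(1 + (3/4)) = I.
Demand: q_1*(p_1,p_2,I) = 4/7·I/p_1 and q_2* = 3/7·I/p_2.
Set q_1* = 7.2 in the demand function and solve for p_1: p_1 = 10.

p_1 = 10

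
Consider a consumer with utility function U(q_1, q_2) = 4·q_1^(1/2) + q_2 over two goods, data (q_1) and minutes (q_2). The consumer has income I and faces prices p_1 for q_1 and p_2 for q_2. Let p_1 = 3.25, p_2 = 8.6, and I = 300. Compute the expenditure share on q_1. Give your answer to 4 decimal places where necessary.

MU_q_1 = 2/√q_1, MU_q_2 = 1. Tangency: 2/√q_1 = p_1/p_2.
Thus q_1* = (2·p_2/p_1)² — independent of I — with the rest of income spent on q_2.
Plugging in: q_1* = (2·8.6/3.25)² = 28.0085, q_2* = 24.2991.
Expenditure on q_1: 3.25·28.0085 = 91.0277; share = 0.3034.

share on q_1 = 0.3034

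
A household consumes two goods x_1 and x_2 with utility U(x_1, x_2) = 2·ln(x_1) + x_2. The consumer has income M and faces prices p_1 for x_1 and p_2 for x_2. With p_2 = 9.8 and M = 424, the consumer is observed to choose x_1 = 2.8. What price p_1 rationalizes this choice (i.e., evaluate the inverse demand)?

p_1 = 7

MU_x_1 = 2/x_1, MU_x_2 = 1. Tangency: 2/x_1 = p_1/p_2.
So x_1*(p_1,p_2) = 2·p_2/p_1, independent of income; and x_2* = (M − 2·p_2)/p_2.
Set x_1* = 2.8 in the demand function and solve for p_1: p_1 = 7.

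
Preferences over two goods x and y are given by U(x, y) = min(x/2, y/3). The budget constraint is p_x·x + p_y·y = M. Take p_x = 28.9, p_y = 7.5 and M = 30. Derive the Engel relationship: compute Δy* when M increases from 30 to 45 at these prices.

Δy* = 0.5604

With perfect complements, no substitution: consume in ratio x:y = 2:3.
Budget: p_x·x + p_y·(3/2)·x = M, so (2·p_x + 3·p_y)·x = 2·M.
Demand: x*(p_x,p_y,M) = 2·M/(2·p_x + 3·p_y), y* = 3·M/(2·p_x + 3·p_y).
Here 2·28.9 + 3·7.5 = 80.3, giving y* = 1.1208.
At M' = 45: y* = 1.6812. Change: 1.6812 − 1.1208 = 0.5604.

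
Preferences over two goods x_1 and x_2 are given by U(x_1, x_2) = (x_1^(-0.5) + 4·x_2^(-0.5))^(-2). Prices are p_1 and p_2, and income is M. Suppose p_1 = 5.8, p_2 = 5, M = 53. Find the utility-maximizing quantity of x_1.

x_1* = 2.689

With the ratio pinned down, the budget gives x_1* = M/(p_1 + p_2·(x_2/x_1)) and x_2* = (x_2/x_1)·x_1*.
Numerically x_2/x_1 = 2.781924, so x_1* = 53/(5.8 + 5·2.781924) = 2.689.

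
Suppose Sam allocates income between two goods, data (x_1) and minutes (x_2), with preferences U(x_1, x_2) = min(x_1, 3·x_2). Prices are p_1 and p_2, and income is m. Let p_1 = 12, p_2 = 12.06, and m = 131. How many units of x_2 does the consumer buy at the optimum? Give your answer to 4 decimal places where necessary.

With perfect complements, no substitution: consume in ratio x_1:x_2 = 3:1.
Budget: p_1·x_1 + p_2·(1/3)·x_1 = m, so (3·p_1 + p_2)·x_1 = 3·m.
Demand: x_1*(p_1,p_2,m) = 3·m/(3·p_1 + p_2), x_2* = m/(3·p_1 + p_2).
Here 3·12 + 12.06 = 48.06, giving x_2* = 2.7258.

x_2* = 2.7258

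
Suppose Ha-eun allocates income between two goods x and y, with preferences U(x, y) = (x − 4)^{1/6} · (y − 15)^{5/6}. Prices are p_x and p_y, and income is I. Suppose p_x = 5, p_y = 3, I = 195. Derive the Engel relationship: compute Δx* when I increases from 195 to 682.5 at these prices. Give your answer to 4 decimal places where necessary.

Let x' = x−4, y' = y−15. MRS = (1/5)·y'/x' = p_x/p_y.
Substituting into the budget: x* = 4 + 1/6·(I − 4·p_x − 15·p_y)/p_x, and y* = 15 + 5/6·(…)/p_y.
Discretionary income = 195 − 4·5 − 15·3 = 130; x* = 4 + 1/6·130/5 = 8.3333.
At I' = 682.5: x* = 24.5833. Change: 24.5833 − 8.3333 = 16.25.

Δx* = 16.25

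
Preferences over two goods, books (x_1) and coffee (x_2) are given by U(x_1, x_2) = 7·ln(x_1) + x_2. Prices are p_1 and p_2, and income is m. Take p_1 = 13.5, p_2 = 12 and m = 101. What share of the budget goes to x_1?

So x_1*(p_1,p_2) = 7·p_2/p_1, independent of income; and x_2* = (m − 7·p_2)/p_2.
At the given prices: x_1* = 7·12/13.5 = 6.2222, and x_2* = 1.4167.
Expenditure on x_1: 13.5·6.2222 = 84; share = 0.8317.

share on x_1 = 0.8317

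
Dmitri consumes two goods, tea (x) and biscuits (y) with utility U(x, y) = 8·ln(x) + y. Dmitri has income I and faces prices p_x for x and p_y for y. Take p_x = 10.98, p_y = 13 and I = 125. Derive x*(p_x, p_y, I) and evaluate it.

x* = 9.4718

At the given prices: x* = 8·13/10.98 = 9.4718.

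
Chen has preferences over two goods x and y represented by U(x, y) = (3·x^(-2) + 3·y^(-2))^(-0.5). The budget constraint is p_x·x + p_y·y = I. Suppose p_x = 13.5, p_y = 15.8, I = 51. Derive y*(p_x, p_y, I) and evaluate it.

y* = 1.6985

MU_x ∝ 3·x^(-3), MU_y ∝ 3·y^(-3), so MRS = (y/x)^(3) = p_x/p_y.
Hence y/x = (p_x/p_y)^(1/(3)), i.e. raised to the 1/3 power.
With the ratio pinned down, the budget gives x* = I/(p_x + p_y·(y/x)) and y* = (y/x)·x*.
Numerically y/x = 0.948911, so x* = 51/(13.5 + 15.8·0.948911) = 1.7899 and y* = 0.948911·1.7899 = 1.6985.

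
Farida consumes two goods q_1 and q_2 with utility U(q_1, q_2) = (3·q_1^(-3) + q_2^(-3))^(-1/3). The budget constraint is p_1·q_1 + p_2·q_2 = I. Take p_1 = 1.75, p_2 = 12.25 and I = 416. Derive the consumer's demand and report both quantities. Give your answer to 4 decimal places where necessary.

q_1* = 55.6712, q_2* = 26.0061

From the CES first-order condition, 3·(q_2/q_1)^(4) = p_1/p_2.
Hence q_2/q_1 = ((1/3)·p_1/p_2)^(1/(4)), i.e. raised to the 0.25 power.
Substitute q_2 = (q_2/q_1)·q_1 into the budget: q_1* = I/(p_1 + p_2·(q_2/q_1)).
Numerically q_2/q_1 = 0.467138, so q_1* = 416/(1.75 + 12.25·0.467138) = 55.6712 and q_2* = 0.467138·55.6712 = 26.0061.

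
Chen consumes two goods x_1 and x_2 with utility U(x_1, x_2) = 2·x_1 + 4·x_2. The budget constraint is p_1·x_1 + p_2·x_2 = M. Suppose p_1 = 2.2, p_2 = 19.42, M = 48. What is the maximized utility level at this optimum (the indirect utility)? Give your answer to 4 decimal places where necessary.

V = 43.6364

Perfect substitutes: compare marginal utility per dollar. 2/p_1 vs 4/p_2 → 0.9091 vs 0.206.
x_1 gives more utility per dollar, so spend all income on x_1: x_1* = M/p_1, x_2* = 0.
Numerically: x_1* = 21.8182, x_2* = 0.
Utility at the optimum: U(21.8182, 0) = 43.6364.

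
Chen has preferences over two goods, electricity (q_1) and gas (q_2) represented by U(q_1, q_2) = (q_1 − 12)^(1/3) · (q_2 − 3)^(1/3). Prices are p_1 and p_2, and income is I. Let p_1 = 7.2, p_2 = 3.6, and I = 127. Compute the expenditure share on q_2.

This is Cobb-Douglas in (q_1−12, q_2−3): tangency gives 1/3·p_2·(q_2−3) = 1/3·p_1·(q_1−12).
After buying the subsistence bundle (12, 3), a share 0.5 of the remaining income goes to q_1: q_1* = 12 + 0.5·(I − 12p_1 − 3p_2)/p_1.
Discretionary income = 127 − 12·7.2 − 3·3.6 = 29.8; q_1* = 12 + 0.5·29.8/7.2 = 14.0694; q_2* = 3 + 0.5·29.8/3.6 = 7.1389.
Expenditure on q_2: 3.6·7.1389 = 25.7; share = 0.2024.

share on q_2 = 0.2024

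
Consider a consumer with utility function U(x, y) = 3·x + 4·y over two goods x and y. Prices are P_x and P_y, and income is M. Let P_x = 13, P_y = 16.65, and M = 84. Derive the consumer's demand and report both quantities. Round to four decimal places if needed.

y gives more utility per dollar, so spend all income on y: y* = M/P_y, x* = 0.
Numerically: x* = 0, y* = 5.045.

x* = 0, y* = 5.045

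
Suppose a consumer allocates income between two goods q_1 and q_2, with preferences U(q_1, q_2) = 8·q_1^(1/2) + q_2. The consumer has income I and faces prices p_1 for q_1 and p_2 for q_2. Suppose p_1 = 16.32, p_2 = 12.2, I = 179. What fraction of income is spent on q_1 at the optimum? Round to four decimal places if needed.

Utility is quasi-linear in q_2; the FOC for q_1 is 4/√q_1 = p_1/p_2.
Solve: √q_1 = 4·p_2/p_1, so q_1*(p_1,p_2) = (4·p_2/p_1)², and q_2* = (I − p_1·q_1*)/p_2.
Plugging in: q_1* = (4·12.2/16.32)² = 8.9413, q_2* = 2.7113.
Expenditure on q_1: 16.32·8.9413 = 145.9216; share = 0.8152.

share on q_1 = 0.8152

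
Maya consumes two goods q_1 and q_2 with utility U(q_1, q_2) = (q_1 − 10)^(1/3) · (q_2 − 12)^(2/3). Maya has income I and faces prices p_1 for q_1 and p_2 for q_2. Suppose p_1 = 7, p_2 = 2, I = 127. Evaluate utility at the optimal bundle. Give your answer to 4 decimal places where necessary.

This is Cobb-Douglas in (q_1−10, q_2−12): tangency gives 1/3·p_2·(q_2−12) = 2/3·p_1·(q_1−10).
Substituting into the budget: q_1* = 10 + 1/3·(I − 10·p_1 − 12·p_2)/p_1, and q_2* = 12 + 2/3·(…)/p_2.
Discretionary income = 127 − 10·7 − 12·2 = 33; q_1* = 10 + 1/3·33/7 = 11.5714; q_2* = 12 + 2/3·33/2 = 23.
Utility at the optimum: U(11.5714, 23) = 5.7503.

V = 5.7503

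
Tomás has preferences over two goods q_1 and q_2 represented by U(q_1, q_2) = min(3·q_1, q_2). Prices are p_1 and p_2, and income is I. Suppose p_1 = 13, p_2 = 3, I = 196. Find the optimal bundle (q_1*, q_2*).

With perfect complements, no substitution: consume in ratio q_1:q_2 = 1:3.
Budget: p_1·q_1 + p_2·3·q_1 = I, so (p_1 + 3·p_2)·q_1 = I.
Demand: q_1*(p_1,p_2,I) = I/(p_1 + 3·p_2), q_2* = 3·I/(p_1 + 3·p_2).
Here 13 + 3·3 = 22, giving q_1* = 8.9091 and q_2* = 26.7273.

q_1* = 8.9091, q_2* = 26.7273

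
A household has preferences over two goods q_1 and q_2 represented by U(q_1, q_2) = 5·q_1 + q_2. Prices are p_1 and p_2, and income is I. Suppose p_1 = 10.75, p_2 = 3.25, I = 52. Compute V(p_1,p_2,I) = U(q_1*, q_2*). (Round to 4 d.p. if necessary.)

V = 24.186

Linear utility — the consumer picks whichever good has higher MU/price: 5/10.75 = 0.4651 vs 1/3.25 = 0.3077.
q_1 gives more utility per dollar, so spend all income on q_1: q_1* = I/p_1, q_2* = 0.
Numerically: q_1* = 4.8372, q_2* = 0.
Utility at the optimum: U(4.8372, 0) = 24.186.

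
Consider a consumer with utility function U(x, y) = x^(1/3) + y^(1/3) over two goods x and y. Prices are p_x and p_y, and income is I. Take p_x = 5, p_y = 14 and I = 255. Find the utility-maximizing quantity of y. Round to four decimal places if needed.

y* = 6.8134

MRS = MU_x/MU_y = (y/x)^(2/3). Set equal to p_x/p_y.
Hence y/x = (p_x/p_y)^(1/(2/3)), i.e. raised to the 1.5 power.
Substitute y = (y/x)·x into the budget: x* = I/(p_x + p_y·(y/x)).
Numerically y/x = 0.213434, so x* = 255/(5 + 14·0.213434) = 31.9226 and y* = 0.213434·31.9226 = 6.8134.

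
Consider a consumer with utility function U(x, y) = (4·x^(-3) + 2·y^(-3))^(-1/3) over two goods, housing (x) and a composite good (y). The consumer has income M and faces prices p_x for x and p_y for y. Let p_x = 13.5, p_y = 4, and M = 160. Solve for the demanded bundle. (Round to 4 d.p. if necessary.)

From the CES first-order condition, 2·(y/x)^(4) = p_x/p_y.
Hence y/x = ((1/2)·p_x/p_y)^(1/(4)), i.e. raised to the 0.25 power.
Substitute y = (y/x)·x into the budget: x* = M/(p_x + p_y·(y/x)).
Numerically y/x = 1.139754, so x* = 160/(13.5 + 4·1.139754) = 8.8598 and y* = 1.139754·8.8598 = 10.098.

x* = 8.8598, y* = 10.098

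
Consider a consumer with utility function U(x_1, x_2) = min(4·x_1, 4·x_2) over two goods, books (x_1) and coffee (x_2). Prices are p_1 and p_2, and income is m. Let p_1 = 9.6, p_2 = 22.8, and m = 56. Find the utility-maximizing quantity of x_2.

Leontief preferences: the optimum is at the kink where x_1/4 = x_2/4, i.e. x_2 = x_1.
Budget: p_1·x_1 + p_2·x_1 = m, so (4·p_1 + 4·p_2)·x_1 = 4·m.
Demand: x_1*(p_1,p_2,m) = 4·m/(4·p_1 + 4·p_2), x_2* = 4·m/(4·p_1 + 4·p_2).
Here 4·9.6 + 4·22.8 = 129.6, giving x_2* = 1.7284.

x_2* = 1.7284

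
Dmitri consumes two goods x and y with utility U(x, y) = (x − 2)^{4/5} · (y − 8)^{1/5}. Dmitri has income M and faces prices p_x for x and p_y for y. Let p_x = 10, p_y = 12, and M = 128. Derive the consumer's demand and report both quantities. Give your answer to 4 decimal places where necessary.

x* = 2.96, y* = 8.2

Let x' = x−2, y' = y−8. MRS = 4·y'/x' = p_x/p_y.
Substituting into the budget: x* = 2 + 0.8·(M − 2·p_x − 8·p_y)/p_x, and y* = 8 + 0.2·(…)/p_y.
Discretionary income = 128 − 2·10 − 8·12 = 12; x* = 2 + 0.8·12/10 = 2.96; y* = 8 + 0.2·12/12 = 8.2.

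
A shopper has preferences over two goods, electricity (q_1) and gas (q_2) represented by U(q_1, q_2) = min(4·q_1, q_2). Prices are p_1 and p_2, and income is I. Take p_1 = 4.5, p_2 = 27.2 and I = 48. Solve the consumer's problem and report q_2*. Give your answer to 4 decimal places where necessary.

q_2* = 1.6946

With perfect complements, no substitution: consume in ratio q_1:q_2 = 1:4.
Budget: p_1·q_1 + p_2·4·q_1 = I, so (p_1 + 4·p_2)·q_1 = I.
Demand: q_1*(p_1,p_2,I) = I/(p_1 + 4·p_2), q_2* = 4·I/(p_1 + 4·p_2).
Here 4.5 + 4·27.2 = 113.3, giving q_2* = 1.6946.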